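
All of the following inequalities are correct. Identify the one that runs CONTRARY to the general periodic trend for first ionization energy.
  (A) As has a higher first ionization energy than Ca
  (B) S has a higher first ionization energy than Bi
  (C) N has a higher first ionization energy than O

(C)

The general trend: first ionization energy increases across a period and decreases down a group.
(A) As (period 4, group 15) vs Ca (period 4, group 2): the stated order agrees with the simple trend.
(B) S (period 3, group 16) vs Bi (period 6, group 15): the stated order agrees with the simple trend.
(C) N (period 2, group 15) vs O (period 2, group 16): the stated order contradicts the simple trend.
The exception is (C): pairing an electron in O's 2p⁴ costs repulsion energy, so O ionizes more easily than half-filled N (2p³).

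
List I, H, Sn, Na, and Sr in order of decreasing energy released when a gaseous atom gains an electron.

H is in period 1, group 1; Na is in period 3, group 1; Sr is in period 5, group 2; Sn is in period 5, group 14; I is in period 5, group 17.
Adding an electron releases more energy for atoms nearer the top right (short of the noble gases).
These span different periods and groups, so the two trends combine.
Na > Sr: period and group pull opposite ways; the down-group shift dominates (53 vs 5 kJ/mol).
H > Na: H sits above Na in group 1, so the down-group effect alone puts H higher.
Sn > H: the two effects oppose for this pair; the across-period effect wins (107 vs 73 kJ/mol).
I > Sn: both are in period 5; the period trend gives I the larger value.
Tabulated electron affinity (kJ/mol): H 73, Na 53, Sr 5, Sn 107, I 295.
So from highest to lowest: I > Sn > H > Na > Sr.

I > Sn > H > Na > Sr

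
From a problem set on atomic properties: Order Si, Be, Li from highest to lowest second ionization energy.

Li > Be > Si

The second ionization energy removes an electron from the +1 ion. For each element: Si⁺ still has 3 valence electrons; Be⁺ still has 1 valence electron; Li⁺ is the bare [He] core.
Breaking into a closed-shell core is much more expensive than removing a leftover valence electron — Li has the largest IE_2 here.
Valence configurations: Si⁺ [Ne]3s²3p¹, Be⁺ [He]2s¹.
The numbers (kJ/mol): Si 1577, Be 1757, Li 7298.
Putting it together, IE_2: Si < Be < Li.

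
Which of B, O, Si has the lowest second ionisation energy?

Si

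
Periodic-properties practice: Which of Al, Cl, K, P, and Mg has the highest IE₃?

The third ionization energy removes an electron from the +2 ion. For each element: Al²⁺ still has 1 valence electron; Cl²⁺ still has 5 valence electrons; K²⁺ is already 1 electron into the core; P²⁺ still has 3 valence electrons; Mg²⁺ is the bare [Ne] core.
Breaking into a closed-shell core is much more expensive than removing a leftover valence electron — K and Mg have the largest IE_3 here.
Valence configurations: Al²⁺ [Ne]3s¹, Cl²⁺ [Ne]3s²3p³, P²⁺ [Ne]3s²3p¹.
Tabulated IE_3 (kJ/mol): Al 2745, Cl 3822, K 4420, P 2914, Mg 7733.
Overall IE_3 order: Al < P < Cl < K < Mg.

Mg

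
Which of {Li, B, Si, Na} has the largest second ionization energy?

Li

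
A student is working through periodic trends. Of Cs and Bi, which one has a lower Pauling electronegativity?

Cs

Cs is in period 6, group 1; Bi is in period 6, group 15.
Smaller atoms with higher effective nuclear charge are more electronegative.
All lie in period 6, so electronegativity increases left to right.
So Cs has the lower Pauling electronegativity (Cs < Bi).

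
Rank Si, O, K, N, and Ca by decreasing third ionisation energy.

Consider each +2 ion: Si²⁺ still has 2 valence electrons; O²⁺ still has 4 valence electrons; K²⁺ is already 1 electron into the core; N²⁺ still has 3 valence electrons; Ca²⁺ is the bare [Ar] core.
Usually core removal costs more than valence removal, but here the competition is close: a tightly held n=2 valence electron can cost more to remove than an n=3 core electron, so the actual values have to decide it.
Valence configurations: Si²⁺ [Ne]3s², O²⁺ [He]2s²2p², N²⁺ [He]2s²2p¹.
The numbers (kJ/mol): Si 3232, O 5300, K 4420, N 4578, Ca 4912.
Overall IE_3 order: Si < K < N < Ca < O.

O > Ca > N > K > Si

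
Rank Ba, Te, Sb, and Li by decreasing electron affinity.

Electron affinity generally becomes more exothermic across a period toward the halogens and less exothermic down a group.
Neither a single period nor a single group — weigh both effects.
Li > Ba: period and group pull opposite ways; the down-group shift dominates (60 vs 14 kJ/mol).
Sb > Li: period and group pull opposite ways; the across-period shift dominates (103 vs 60 kJ/mol).
Te > Sb: Te lies to the right of Sb in period 5, so the across-period effect alone puts Te higher.
For reference (kJ/mol): Li 60, Sb 103, Te 190, Ba 14.
So from highest to lowest: Te > Sb > Li > Ba.

Te, Sb, Li, Ba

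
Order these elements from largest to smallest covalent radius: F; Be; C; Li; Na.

Atomic radius shrinks across a period as nuclear charge pulls the same shell inward, and grows down a group as new shells are added.
Here both period and group differ, so the two effects have to be weighed against each other.
C > F: both are in period 2; the period trend gives C the larger value.
Be > C: both are in period 2; the period trend gives Be the larger value.
Li > Be: Li lies to the left of Be in period 2, so the across-period effect alone puts Li larger.
Na > Li: Na sits below Li in group 1, so the down-group effect alone puts Na larger.
Approximate values (pm): Li 133, Be 102, C 75, F 64, Na 155.
So from largest to smallest: Na > Li > Be > C > F.

Na > Li > Be > C > F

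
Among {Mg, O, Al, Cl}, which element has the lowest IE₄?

IE_4 is the cost of taking one more electron from the +3 cation: Mg³⁺ is already 1 electron into the core; O³⁺ still has 3 valence electrons; Al³⁺ is the bare [Ne] core; Cl³⁺ still has 4 valence electrons.
Breaking into a closed-shell core is much more expensive than removing a leftover valence electron — Mg and Al have the largest IE_4 here.
Valence configurations: O³⁺ [He]2s²2p¹, Cl³⁺ [Ne]3s²3p².
Tabulated IE_4 (kJ/mol): Mg 10543, O 7469, Al 11577, Cl 5159.
Hence IE_4: Cl < O < Mg < Al.

Cl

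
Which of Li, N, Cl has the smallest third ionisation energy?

Cl

Consider each +2 ion: Li²⁺ is already 1 electron into the core; N²⁺ still has 3 valence electrons; Cl²⁺ still has 5 valence electrons.
Core electrons are held far more tightly than valence electrons, so Li tops the IE_3 order.
Valence configurations: N²⁺ [He]2s²2p¹, Cl²⁺ [Ne]3s²3p³.
The numbers (kJ/mol): Li 11815, N 4578, Cl 3822.
Hence IE_3: Cl < N < Li.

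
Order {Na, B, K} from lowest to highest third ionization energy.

IE_3 is the cost of taking one more electron from the +2 cation: Na²⁺ is already 1 electron into the core; B²⁺ still has 1 valence electron; K²⁺ is already 1 electron into the core.
Breaking into a closed-shell core is much more expensive than removing a leftover valence electron — K and Na have the largest IE_3 here.
Approximate IE_3 values (kJ/mol): Na 6910, B 3660, K 4420.
Putting it together, IE_3: B < K < Na.

B, K, Na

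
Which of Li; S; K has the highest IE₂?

Li

After 1 electron has been removed, what remains? Li⁺ is the bare [He] core; S⁺ still has 5 valence electrons; K⁺ is the bare [Ar] core.
Core electrons are held far more tightly than valence electrons, so K and Li top the IE_2 order.
Approximate IE_2 values (kJ/mol): Li 7298, S 2252, K 3052.
So the second ionization energies run S < K < Li.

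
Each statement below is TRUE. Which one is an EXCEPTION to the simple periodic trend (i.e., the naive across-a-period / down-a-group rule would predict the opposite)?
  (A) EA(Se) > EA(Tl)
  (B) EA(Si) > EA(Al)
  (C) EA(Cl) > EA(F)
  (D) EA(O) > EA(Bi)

(C)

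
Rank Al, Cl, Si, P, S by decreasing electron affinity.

Cl > S > Si > P > Al

Al is in period 3, group 13; Si is in period 3, group 14; P is in period 3, group 15; S is in period 3, group 16; Cl is in period 3, group 17.
Atoms with high Z_eff and room in the valence shell (especially the halogens) have the most exothermic electron affinities.
All lie in period 3; the across-period trend (electron affinity increases left to right) applies, with the exception below.
Note the exception: Si has a higher electron affinity than P, contrary to the simple trend — adding an electron to P's half-filled 3p³ is unfavourable, so Si (3p²) has the more exothermic EA.
For reference (kJ/mol): Al 42, Si 134, P 72, S 200, Cl 349.
So from highest to lowest: Cl > S > Si > P > Al.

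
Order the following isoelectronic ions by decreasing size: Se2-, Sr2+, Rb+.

Se2- > Rb+ > Sr2+

All of these have 36 electrons, so size is governed by nuclear charge alone: the more protons, the stronger the pull on the same electron cloud, and the smaller the ion.
Nuclear charges: Sr2+ (Z=38), Rb+ (Z=37), Se2- (Z=34).
Largest to smallest: Se2- > Rb+ > Sr2+.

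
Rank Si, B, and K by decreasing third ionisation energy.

IE_3 is the cost of taking one more electron from the +2 cation: Si²⁺ still has 2 valence electrons; B²⁺ still has 1 valence electron; K²⁺ is already 1 electron into the core.
Breaking into a closed-shell core is much more expensive than removing a leftover valence electron — K has the largest IE_3 here.
Valence configurations: Si²⁺ [Ne]3s², B²⁺ [He]2s¹.
The numbers (kJ/mol): Si 3232, B 3660, K 4420.
Putting it together, IE_3: Si < B < K.

K > B > Si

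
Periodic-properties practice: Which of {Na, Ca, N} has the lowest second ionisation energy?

Ca

The second ionization energy removes an electron from the +1 ion. For each element: Na⁺ is the bare [Ne] core; Ca⁺ still has 1 valence electron; N⁺ still has 4 valence electrons.
Core electrons are held far more tightly than valence electrons, so Na tops the IE_2 order.
Valence configurations: Ca⁺ [Ar]4s¹, N⁺ [He]2s²2p².
Tabulated IE_2 (kJ/mol): Na 4562, Ca 1145, N 2856.
Hence IE_2: Ca < N < Na.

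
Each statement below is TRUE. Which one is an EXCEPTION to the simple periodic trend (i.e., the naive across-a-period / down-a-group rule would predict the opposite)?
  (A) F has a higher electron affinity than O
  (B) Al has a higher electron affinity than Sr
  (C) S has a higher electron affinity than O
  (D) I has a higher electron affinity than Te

(C)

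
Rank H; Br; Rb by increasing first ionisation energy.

Rb, Br, H

H is in period 1, group 1; Br is in period 4, group 17; Rb is in period 5, group 1.
Removing the outermost electron gets harder across a period and easier down a group.
Here both period and group differ, so the two effects have to be weighed against each other.
Br > Rb: both effects reinforce here, so Br is clearly the higher of the two.
H > Br: period and group pull opposite ways; the down-group shift dominates (1312 vs 1140 kJ/mol).
For reference (kJ/mol): H 1312, Br 1140, Rb 403.
So from lowest to highest: Rb < Br < H.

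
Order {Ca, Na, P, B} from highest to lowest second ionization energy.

Na > B > P > Ca

After 1 electron has been removed, what remains? Ca⁺ still has 1 valence electron; Na⁺ is the bare [Ne] core; P⁺ still has 4 valence electrons; B⁺ still has 2 valence electrons.
Core electrons are held far more tightly than valence electrons, so Na tops the IE_2 order.
Valence configurations: Ca⁺ [Ar]4s¹, P⁺ [Ne]3s²3p², B⁺ [He]2s².
Tabulated IE_2 (kJ/mol): Ca 1145, Na 4562, P 1907, B 2427.
Hence IE_2: Ca < P < B < Na.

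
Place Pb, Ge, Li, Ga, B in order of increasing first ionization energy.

Li < Ga < Pb < Ge < B

Removing the outermost electron gets harder across a period and easier down a group.
These span different periods and groups, so the two trends combine.
Ga > Li: the two effects oppose for this pair; the across-period effect wins (579 vs 520 kJ/mol).
Pb > Ga: the two effects oppose for this pair; the across-period effect wins (716 vs 579 kJ/mol).
Ge > Pb: Ge sits above Pb in group 14, so the down-group effect alone puts Ge higher.
B > Ge: period and group pull opposite ways; the down-group shift dominates (801 vs 762 kJ/mol).
Approximate values (kJ/mol): Li 520, B 801, Ga 579, Ge 762, Pb 716.
So from lowest to highest: Li < Ga < Pb < Ge < B.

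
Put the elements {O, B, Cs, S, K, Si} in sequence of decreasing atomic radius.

Cs > K > Si > S > B > O

B is in period 2, group 13; O is in period 2, group 16; Si is in period 3, group 14; S is in period 3, group 16; K is in period 4, group 1; Cs is in period 6, group 1.
Moving right in a period, electrons are added to the same shell under a stronger nuclear pull, so atoms get smaller; moving down, a new shell is opened and atoms get larger.
Here both period and group differ, so the two effects have to be weighed against each other.
B > O: both are in period 2; the period trend gives B the larger value.
S > B: the two effects oppose for this pair; the down-group effect wins (103 vs 85 pm).
Si > S: both are in period 3; the period trend gives Si the larger value.
K > Si: both effects reinforce here, so K is clearly the larger of the two.
Cs > K: Cs sits below K in group 1, so the down-group effect alone puts Cs larger.
Tabulated atomic radius (pm): B 85, O 63, Si 116, S 103, K 196, Cs 232.
So from largest to smallest: Cs > K > Si > S > B > O.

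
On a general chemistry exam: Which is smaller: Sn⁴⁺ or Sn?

Sn⁴⁺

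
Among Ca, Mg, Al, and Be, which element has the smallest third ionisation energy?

Al

After 2 electrons have been removed, what remains? Ca²⁺ is the bare [Ar] core; Mg²⁺ is the bare [Ne] core; Al²⁺ still has 1 valence electron; Be²⁺ is the bare [He] core.
Pulling an electron out of a noble-gas core costs far more than removing a remaining valence electron, so Ca, Mg and Be sit at the high end of IE_3.
Approximate IE_3 values (kJ/mol): Ca 4912, Mg 7733, Al 2745, Be 14849.
Overall IE_3 order: Al < Ca < Mg < Be.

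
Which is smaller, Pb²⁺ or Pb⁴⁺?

Pb⁴⁺

Both ions have Z = 82 protons, but Pb⁴⁺ has lost more electrons, so its remaining electrons feel a larger effective nuclear charge per electron and are pulled in more tightly.
Higher positive charge → smaller ion, so Pb²⁺ > Pb⁴⁺.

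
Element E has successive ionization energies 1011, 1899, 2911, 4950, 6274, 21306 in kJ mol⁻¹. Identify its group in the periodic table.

Group 15

Look for the largest jump between consecutive ionization energies: IE6/IE5 ≈ 3.4, far larger than any earlier ratio.
That jump marks the point where a core electron is being removed. So the atom has 5 valence electrons.
A main-group element with 5 valence electrons is in group 15.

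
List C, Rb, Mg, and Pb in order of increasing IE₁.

Rb < Pb < Mg < C

C is in period 2, group 14; Mg is in period 3, group 2; Rb is in period 5, group 1; Pb is in period 6, group 14.
Removing the outermost electron gets harder across a period and easier down a group.
Here both period and group differ, so the two effects have to be weighed against each other.
Pb > Rb: period and group pull opposite ways; the across-period shift dominates (716 vs 403 kJ/mol).
Mg > Pb: period and group pull opposite ways; the down-group shift dominates (738 vs 716 kJ/mol).
C > Mg: both effects reinforce here, so C is clearly the higher of the two.
Approximate values (kJ/mol): C 1086, Mg 738, Rb 403, Pb 716.
So from lowest to highest: Rb < Pb < Mg < C.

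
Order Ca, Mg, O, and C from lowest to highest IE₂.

Ca < Mg < C < O

Consider each +1 ion: Ca⁺ still has 1 valence electron; Mg⁺ still has 1 valence electron; O⁺ still has 5 valence electrons; C⁺ still has 3 valence electrons.
All are still removing valence electrons, so compare the +1 ions as you would atoms: IE_2 generally rises across a period (higher Z_eff) and falls down a group (larger shell), subject to the usual subshell exceptions.
Valence configurations: Ca⁺ [Ar]4s¹, Mg⁺ [Ne]3s¹, O⁺ [He]2s²2p³, C⁺ [He]2s²2p¹.
Tabulated IE_2 (kJ/mol): Ca 1145, Mg 1451, O 3388, C 2353.
So the second ionization energies run Ca < Mg < C < O.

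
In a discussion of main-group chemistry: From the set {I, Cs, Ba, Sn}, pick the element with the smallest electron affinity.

Atoms with high Z_eff and room in the valence shell (especially the halogens) have the most exothermic electron affinities.
Neither a single period nor a single group — weigh both effects.
Cs > Ba: this pair runs against the simple trend — see the exception note.
Sn > Cs: both effects reinforce here, so Sn is clearly the higher of the two.
I > Sn: both are in period 5; the period trend gives I the larger value.
Note the exception: Cs has a higher electron affinity than Ba, contrary to the simple trend — adding an electron to Ba (ns²) has to open a new, higher-energy np subshell, which is unfavourable.
Tabulated electron affinity (kJ/mol): Sn 107, I 295, Cs 46, Ba 14.
The smallest electron affinity among these belongs to Ba.

Ba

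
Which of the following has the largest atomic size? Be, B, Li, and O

Li is in period 2, group 1; Be is in period 2, group 2; B is in period 2, group 13; O is in period 2, group 16.
Across a period the added protons contract the valence shell; down a group each new principal shell makes the atom larger.
All lie in period 2, so atomic radius increases right to left.
The largest atomic size among these belongs to Li.

Li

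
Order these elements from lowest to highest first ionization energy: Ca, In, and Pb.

In < Ca < Pb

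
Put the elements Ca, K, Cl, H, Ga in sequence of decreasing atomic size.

K > Ca > Ga > Cl > H

H is in period 1, group 1; Cl is in period 3, group 17; K is in period 4, group 1; Ca is in period 4, group 2; Ga is in period 4, group 13.
Radius decreases left→right (rising Z_eff, same n) and increases top→bottom (higher n).
These span different periods and groups, so the two trends combine.
Cl > H: the two effects oppose for this pair; the down-group effect wins (99 vs 32 pm).
Ga > Cl: relative to Cl, both the across-period and down-group shifts push Ga's atomic radius up.
Ca > Ga: Ca lies to the left of Ga in period 4, so the across-period effect alone puts Ca larger.
K > Ca: both are in period 4; the period trend gives K the larger value.
Tabulated atomic radius (pm): H 32, Cl 99, K 196, Ca 171, Ga 124.
So from largest to smallest: K > Ca > Ga > Cl > H.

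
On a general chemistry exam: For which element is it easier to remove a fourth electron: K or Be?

K

The fourth ionization energy removes an electron from the +3 ion. For each element: K³⁺ is already 2 electrons into the core; Be³⁺ is already 1 electron into the core.
All of these are removing an electron from a noble-gas core or deeper; the smaller core (lower principal quantum number) is held far more tightly, and within a period the higher nuclear charge binds the same core more tightly.
Tabulated IE_4 (kJ/mol): K 5877, Be 21007.
Hence IE_4: K < Be.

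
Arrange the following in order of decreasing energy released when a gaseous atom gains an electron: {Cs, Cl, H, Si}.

Cl > Si > H > Cs

H is in period 1, group 1; Si is in period 3, group 14; Cl is in period 3, group 17; Cs is in period 6, group 1.
Adding an electron releases more energy for atoms nearer the top right (short of the noble gases).
Neither a single period nor a single group — weigh both effects.
H > Cs: H sits above Cs in group 1, so the down-group effect alone puts H higher.
Si > H: the two effects oppose for this pair; the across-period effect wins (134 vs 73 kJ/mol).
Cl > Si: both are in period 3; the period trend gives Cl the larger value.
For reference (kJ/mol): H 73, Si 134, Cl 349, Cs 46.
So from highest to lowest: Cl > Si > H > Cs.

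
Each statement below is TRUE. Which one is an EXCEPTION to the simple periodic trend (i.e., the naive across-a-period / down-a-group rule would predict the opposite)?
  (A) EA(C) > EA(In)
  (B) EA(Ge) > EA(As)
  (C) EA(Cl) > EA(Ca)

(B)

The general trend: electron affinity increases across a period and decreases down a group.
(A) C (period 2, group 14) vs In (period 5, group 13): the stated order agrees with the simple trend.
(B) Ge (period 4, group 14) vs As (period 4, group 15): the stated order contradicts the simple trend.
(C) Cl (period 3, group 17) vs Ca (period 4, group 2): the stated order agrees with the simple trend.
The exception is (B): adding an electron to As's half-filled 4p³ is unfavourable, so Ge (4p²) has the more exothermic EA.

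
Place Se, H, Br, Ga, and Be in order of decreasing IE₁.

H > Br > Se > Be > Ga

Across a period the outer electron is held more tightly (higher IE₁); down a group it sits in a higher shell, more shielded, and comes off more easily.
Here both period and group differ, so the two effects have to be weighed against each other.
Be > Ga: the two effects oppose for this pair; the down-group effect wins (900 vs 579 kJ/mol).
Se > Be: the two effects oppose for this pair; the across-period effect wins (941 vs 900 kJ/mol).
Br > Se: Br lies to the right of Se in period 4, so the across-period effect alone puts Br higher.
H > Br: period and group pull opposite ways; the down-group shift dominates (1312 vs 1140 kJ/mol).
Tabulated first ionization energy (kJ/mol): H 1312, Be 900, Ga 579, Se 941, Br 1140.
So from highest to lowest: H > Br > Se > Be > Ga.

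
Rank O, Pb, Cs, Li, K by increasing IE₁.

Cs < K < Li < Pb < O

Li is in period 2, group 1; O is in period 2, group 16; K is in period 4, group 1; Cs is in period 6, group 1; Pb is in period 6, group 14.
Across a period the outer electron is held more tightly (higher IE₁); down a group it sits in a higher shell, more shielded, and comes off more easily.
Neither a single period nor a single group — weigh both effects.
K > Cs: they share group 1; the group trend gives K the larger value.
Li > K: Li sits above K in group 1, so the down-group effect alone puts Li higher.
Pb > Li: the two effects oppose for this pair; the across-period effect wins (716 vs 520 kJ/mol).
O > Pb: relative to Pb, both the across-period and down-group shifts push O's first ionization energy up.
For reference (kJ/mol): Li 520, O 1314, K 419, Cs 376, Pb 716.
So from lowest to highest: Cs < K < Li < Pb < O.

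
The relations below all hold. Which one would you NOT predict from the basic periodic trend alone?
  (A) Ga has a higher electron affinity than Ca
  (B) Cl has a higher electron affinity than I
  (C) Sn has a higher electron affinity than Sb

The general trend: electron affinity increases across a period and decreases down a group.
(A) Ga (period 4, group 13) vs Ca (period 4, group 2): the stated order agrees with the simple trend.
(B) Cl (period 3, group 17) vs I (period 5, group 17): the stated order agrees with the simple trend.
(C) Sn (period 5, group 14) vs Sb (period 5, group 15): the stated order contradicts the simple trend.
The exception is (C): adding an electron to Sb's half-filled 5p³ is unfavourable, so Sn has the more exothermic EA.

(C)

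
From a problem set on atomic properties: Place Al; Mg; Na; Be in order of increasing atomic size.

Be, Al, Mg, Na

Be is in period 2, group 2; Na is in period 3, group 1; Mg is in period 3, group 2; Al is in period 3, group 13.
Atomic radius shrinks across a period as nuclear charge pulls the same shell inward, and grows down a group as new shells are added.
Neither a single period nor a single group — weigh both effects.
Al > Be: period and group pull opposite ways; the down-group shift dominates (126 vs 102 pm).
Mg > Al: both are in period 3; the period trend gives Mg the larger value.
Na > Mg: both are in period 3; the period trend gives Na the larger value.
Tabulated atomic radius (pm): Be 102, Na 155, Mg 139, Al 126.
So from smallest to largest: Be < Al < Mg < Na.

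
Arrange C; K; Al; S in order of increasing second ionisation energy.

Al < S < C < K

IE_2 is the cost of taking one more electron from the +1 cation: C⁺ still has 3 valence electrons; K⁺ is the bare [Ar] core; Al⁺ still has 2 valence electrons; S⁺ still has 5 valence electrons.
Breaking into a closed-shell core is much more expensive than removing a leftover valence electron — K has the largest IE_2 here.
Valence configurations: C⁺ [He]2s²2p¹, Al⁺ [Ne]3s², S⁺ [Ne]3s²3p³.
The numbers (kJ/mol): C 2353, K 3052, Al 1817, S 2252.
So the second ionization energies run Al < S < C < K.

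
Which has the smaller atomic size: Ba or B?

B

B is in period 2, group 13; Ba is in period 6, group 2.
Moving right in a period, electrons are added to the same shell under a stronger nuclear pull, so atoms get smaller; moving down, a new shell is opened and atoms get larger.
Here both period and group differ, so the two effects have to be weighed against each other.
Ba > B: relative to B, both the across-period and down-group shifts push Ba's atomic radius up.
For reference (pm): B 85, Ba 196.
So B has the smaller atomic size (B < Ba).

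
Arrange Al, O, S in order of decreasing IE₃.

IE_3 is the cost of taking one more electron from the +2 cation: Al²⁺ still has 1 valence electron; O²⁺ still has 4 valence electrons; S²⁺ still has 4 valence electrons.
All are still removing valence electrons, so compare the +2 ions as you would atoms: IE_3 generally rises across a period (higher Z_eff) and falls down a group (larger shell), subject to the usual subshell exceptions.
Valence configurations: Al²⁺ [Ne]3s¹, O²⁺ [He]2s²2p², S²⁺ [Ne]3s²3p².
Tabulated IE_3 (kJ/mol): Al 2745, O 5300, S 3357.
Hence IE_3: Al < S < O.

O, S, Al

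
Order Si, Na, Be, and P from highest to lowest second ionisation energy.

Consider each +1 ion: Si⁺ still has 3 valence electrons; Na⁺ is the bare [Ne] core; Be⁺ still has 1 valence electron; P⁺ still has 4 valence electrons.
Core electrons are held far more tightly than valence electrons, so Na tops the IE_2 order.
Valence configurations: Si⁺ [Ne]3s²3p¹, Be⁺ [He]2s¹, P⁺ [Ne]3s²3p².
Approximate IE_2 values (kJ/mol): Si 1577, Na 4562, Be 1757, P 1907.
Putting it together, IE_2: Si < Be < P < Na.

Na > P > Be > Si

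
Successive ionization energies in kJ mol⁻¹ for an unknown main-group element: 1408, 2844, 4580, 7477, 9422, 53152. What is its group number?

Look for the largest jump between consecutive ionization energies: IE6/IE5 ≈ 5.6, far larger than any earlier ratio.
That jump marks the point where a core electron is being removed. So the atom has 5 valence electrons.
A main-group element with 5 valence electrons is in group 15.

Group 15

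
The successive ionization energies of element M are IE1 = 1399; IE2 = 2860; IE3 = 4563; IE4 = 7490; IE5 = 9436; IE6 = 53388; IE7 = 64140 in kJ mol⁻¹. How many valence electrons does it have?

Look for the largest jump between consecutive ionization energies: IE6/IE5 ≈ 5.7, far larger than any earlier ratio.
That jump marks the point where a core electron is being removed. So the atom has 5 valence electrons.

5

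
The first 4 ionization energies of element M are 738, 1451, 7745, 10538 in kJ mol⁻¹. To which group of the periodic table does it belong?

Look for the largest jump between consecutive ionization energies: IE3/IE2 ≈ 5.3, far larger than any earlier ratio.
That jump marks the point where a core electron is being removed. So the atom has 2 valence electrons.
A main-group element with 2 valence electrons is in group 2.

Group 2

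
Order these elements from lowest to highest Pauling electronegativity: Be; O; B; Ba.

Be is in period 2, group 2; B is in period 2, group 13; O is in period 2, group 16; Ba is in period 6, group 2.
EN rises left→right (higher Z_eff, smaller atoms) and falls top→bottom (larger, more shielded atoms).
Neither a single period nor a single group — weigh both effects.
Be > Ba: Be sits above Ba in group 2, so the down-group effect alone puts Be higher.
B > Be: B lies to the right of Be in period 2, so the across-period effect alone puts B higher.
O > B: O lies to the right of B in period 2, so the across-period effect alone puts O higher.
Tabulated electronegativity (Pauling): Be 1.57, B 2.04, O 3.44, Ba 0.89.
So from lowest to highest: Ba < Be < B < O.

Ba < Be < B < O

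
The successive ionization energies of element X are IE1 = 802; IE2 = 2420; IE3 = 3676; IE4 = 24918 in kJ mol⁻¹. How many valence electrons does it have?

3

Look for the largest jump between consecutive ionization energies: IE4/IE3 ≈ 6.8, far larger than any earlier ratio.
That jump marks the point where a core electron is being removed. So the atom has 3 valence electrons.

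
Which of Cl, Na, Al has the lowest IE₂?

Al

Consider each +1 ion: Cl⁺ still has 6 valence electrons; Na⁺ is the bare [Ne] core; Al⁺ still has 2 valence electrons.
Pulling an electron out of a noble-gas core costs far more than removing a remaining valence electron, so Na sits at the high end of IE_2.
Valence configurations: Cl⁺ [Ne]3s²3p⁴, Al⁺ [Ne]3s².
Tabulated IE_2 (kJ/mol): Cl 2298, Na 4562, Al 1817.
Putting it together, IE_2: Al < Cl < Na.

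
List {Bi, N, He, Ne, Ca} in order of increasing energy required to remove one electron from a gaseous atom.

He is in period 1, group 18; N is in period 2, group 15; Ne is in period 2, group 18; Ca is in period 4, group 2; Bi is in period 6, group 15.
First ionization energy rises across a period (greater Z_eff holds electrons more tightly) and falls down a group (valence electrons are farther from the nucleus).
Here both period and group differ, so the two effects have to be weighed against each other.
Bi > Ca: period and group pull opposite ways; the across-period shift dominates (703 vs 590 kJ/mol).
N > Bi: N sits above Bi in group 15, so the down-group effect alone puts N higher.
Ne > N: both are in period 2; the period trend gives Ne the larger value.
He > Ne: they share group 18; the group trend gives He the larger value.
For reference (kJ/mol): He 2372, N 1402, Ne 2081, Ca 590, Bi 703.
So from lowest to highest: Ca < Bi < N < Ne < He.

Ca, Bi, N, Ne, He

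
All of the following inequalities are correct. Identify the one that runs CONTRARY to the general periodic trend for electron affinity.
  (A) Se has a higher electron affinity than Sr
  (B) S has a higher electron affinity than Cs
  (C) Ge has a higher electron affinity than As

The general trend: electron affinity increases across a period and decreases down a group.
(A) Se (period 4, group 16) vs Sr (period 5, group 2): the stated order agrees with the simple trend.
(B) S (period 3, group 16) vs Cs (period 6, group 1): the stated order agrees with the simple trend.
(C) Ge (period 4, group 14) vs As (period 4, group 15): the stated order contradicts the simple trend.
The exception is (C): adding an electron to As's half-filled 4p³ is unfavourable, so Ge (4p²) has the more exothermic EA.

(C)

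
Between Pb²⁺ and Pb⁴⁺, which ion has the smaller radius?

Both ions have Z = 82 protons, but Pb⁴⁺ has lost more electrons, so its remaining electrons feel a larger effective nuclear charge per electron and are pulled in more tightly.
Higher positive charge → smaller ion, so Pb²⁺ > Pb⁴⁺.

Pb⁴⁺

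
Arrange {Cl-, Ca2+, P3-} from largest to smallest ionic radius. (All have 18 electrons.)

All of these have 18 electrons, so size is governed by nuclear charge alone: the more protons, the stronger the pull on the same electron cloud, and the smaller the ion.
Nuclear charges: Ca2+ (Z=20), Cl- (Z=17), P3- (Z=15).
Largest to smallest: P3- > Cl- > Ca2+.

P3-, Cl-, Ca2+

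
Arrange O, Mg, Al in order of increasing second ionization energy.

Mg < Al < O

The second ionization energy removes an electron from the +1 ion. For each element: O⁺ still has 5 valence electrons; Mg⁺ still has 1 valence electron; Al⁺ still has 2 valence electrons.
All are still removing valence electrons, so compare the +1 ions as you would atoms: IE_2 generally rises across a period (higher Z_eff) and falls down a group (larger shell), subject to the usual subshell exceptions.
Valence configurations: O⁺ [He]2s²2p³, Mg⁺ [Ne]3s¹, Al⁺ [Ne]3s².
The numbers (kJ/mol): O 3388, Mg 1451, Al 1817.
Hence IE_2: Mg < Al < O.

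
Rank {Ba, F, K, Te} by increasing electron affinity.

Electron affinity generally becomes more exothermic across a period toward the halogens and less exothermic down a group.
Here both period and group differ, so the two effects have to be weighed against each other.
K > Ba: period and group pull opposite ways; the down-group shift dominates (48 vs 14 kJ/mol).
Te > K: period and group pull opposite ways; the across-period shift dominates (190 vs 48 kJ/mol).
F > Te: relative to Te, both the across-period and down-group shifts push F's electron affinity up.
Tabulated electron affinity (kJ/mol): F 328, K 48, Te 190, Ba 14.
So from lowest to highest: Ba < K < Te < F.

Ba < K < Te < F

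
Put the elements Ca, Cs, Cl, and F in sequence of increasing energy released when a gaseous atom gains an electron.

Ca < Cs < F < Cl

EA tends to increase across a period and decrease down a group, though the pattern is less regular than for IE or radius.
These span different periods and groups, so the two trends combine.
Cs > Ca: this pair runs against the simple trend — see the exception note.
F > Cs: both effects reinforce here, so F is clearly the higher of the two.
Cl > F: this pair runs against the simple trend — see the exception note.
Note the exception: Cs has a higher electron affinity than Ca, contrary to the simple trend — adding an electron to Ca (ns²) has to open a new, higher-energy np subshell, which is unfavourable.
Note the exception: Cl has a higher electron affinity than F, contrary to the simple trend — F's small 2p subshell makes the incoming electron feel strong e⁻–e⁻ repulsion, so Cl actually releases more energy on gaining an electron.
Approximate values (kJ/mol): F 328, Cl 349, Ca 2, Cs 46.
So from lowest to highest: Ca < Cs < F < Cl.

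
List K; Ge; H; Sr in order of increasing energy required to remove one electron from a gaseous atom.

K, Sr, Ge, H

H is in period 1, group 1; K is in period 4, group 1; Ge is in period 4, group 14; Sr is in period 5, group 2.
Removing the outermost electron gets harder across a period and easier down a group.
These span different periods and groups, so the two trends combine.
Sr > K: period and group pull opposite ways; the across-period shift dominates (550 vs 419 kJ/mol).
Ge > Sr: both effects reinforce here, so Ge is clearly the higher of the two.
H > Ge: the two effects oppose for this pair; the down-group effect wins (1312 vs 762 kJ/mol).
For reference (kJ/mol): H 1312, K 419, Ge 762, Sr 550.
So from lowest to highest: K < Sr < Ge < H.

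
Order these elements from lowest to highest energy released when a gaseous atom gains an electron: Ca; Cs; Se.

Ca is in period 4, group 2; Se is in period 4, group 16; Cs is in period 6, group 1.
EA tends to increase across a period and decrease down a group, though the pattern is less regular than for IE or radius.
These span different periods and groups, so the two trends combine.
Cs > Ca: this pair runs against the simple trend — see the exception note.
Se > Cs: relative to Cs, both the across-period and down-group shifts push Se's electron affinity up.
Note the exception: Cs has a higher electron affinity than Ca, contrary to the simple trend — adding an electron to Ca (ns²) has to open a new, higher-energy np subshell, which is unfavourable.
Tabulated electron affinity (kJ/mol): Ca 2, Se 195, Cs 46.
So from lowest to highest: Ca < Cs < Se.

Ca < Cs < Se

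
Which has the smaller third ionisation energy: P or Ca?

Consider each +2 ion: P²⁺ still has 3 valence electrons; Ca²⁺ is the bare [Ar] core.
Pulling an electron out of a noble-gas core costs far more than removing a remaining valence electron, so Ca sits at the high end of IE_3.
The numbers (kJ/mol): P 2914, Ca 4912.
Overall IE_3 order: P < Ca.

P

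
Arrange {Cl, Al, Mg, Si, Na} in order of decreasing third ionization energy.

Mg > Na > Cl > Si > Al

IE_3 is the cost of taking one more electron from the +2 cation: Cl²⁺ still has 5 valence electrons; Al²⁺ still has 1 valence electron; Mg²⁺ is the bare [Ne] core; Si²⁺ still has 2 valence electrons; Na²⁺ is already 1 electron into the core.
Core electrons are held far more tightly than valence electrons, so Na and Mg top the IE_3 order.
Valence configurations: Cl²⁺ [Ne]3s²3p³, Al²⁺ [Ne]3s¹, Si²⁺ [Ne]3s².
Approximate IE_3 values (kJ/mol): Cl 3822, Al 2745, Mg 7733, Si 3232, Na 6910.
Putting it together, IE_3: Al < Si < Cl < Na < Mg.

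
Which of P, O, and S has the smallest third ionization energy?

P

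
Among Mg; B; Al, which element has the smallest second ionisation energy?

After 1 electron has been removed, what remains? Mg⁺ still has 1 valence electron; B⁺ still has 2 valence electrons; Al⁺ still has 2 valence electrons.
All are still removing valence electrons, so compare the +1 ions as you would atoms: IE_2 generally rises across a period (higher Z_eff) and falls down a group (larger shell), subject to the usual subshell exceptions.
Valence configurations: Mg⁺ [Ne]3s¹, B⁺ [He]2s², Al⁺ [Ne]3s².
Approximate IE_2 values (kJ/mol): Mg 1451, B 2427, Al 1817.
So the second ionization energies run Mg < Al < B.

Mg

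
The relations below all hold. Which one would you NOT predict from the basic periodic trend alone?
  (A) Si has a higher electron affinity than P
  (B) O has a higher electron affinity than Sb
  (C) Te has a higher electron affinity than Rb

(A)

The general trend: electron affinity increases across a period and decreases down a group.
(A) Si (period 3, group 14) vs P (period 3, group 15): the stated order contradicts the simple trend.
(B) O (period 2, group 16) vs Sb (period 5, group 15): the stated order agrees with the simple trend.
(C) Te (period 5, group 16) vs Rb (period 5, group 1): the stated order agrees with the simple trend.
The exception is (A): adding an electron to P's half-filled 3p³ is unfavourable, so Si (3p²) has the more exothermic EA.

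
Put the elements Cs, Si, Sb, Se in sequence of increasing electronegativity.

Cs < Si < Sb < Se

Si is in period 3, group 14; Se is in period 4, group 16; Sb is in period 5, group 15; Cs is in period 6, group 1.
EN rises left→right (higher Z_eff, smaller atoms) and falls top→bottom (larger, more shielded atoms).
Neither a single period nor a single group — weigh both effects.
Si > Cs: relative to Cs, both the across-period and down-group shifts push Si's electronegativity up.
Sb > Si: period and group pull opposite ways; the across-period shift dominates (2.05 vs 1.90).
Se > Sb: both effects reinforce here, so Se is clearly the higher of the two.
For reference (Pauling): Si 1.90, Se 2.55, Sb 2.05, Cs 0.79.
So from lowest to highest: Cs < Si < Sb < Se.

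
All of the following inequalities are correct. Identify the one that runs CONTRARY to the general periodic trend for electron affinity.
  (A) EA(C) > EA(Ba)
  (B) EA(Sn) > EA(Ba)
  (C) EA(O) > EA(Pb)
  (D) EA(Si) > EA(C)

(D)

The general trend: electron affinity increases across a period and decreases down a group.
(A) C (period 2, group 14) vs Ba (period 6, group 2): the stated order agrees with the simple trend.
(B) Sn (period 5, group 14) vs Ba (period 6, group 2): the stated order agrees with the simple trend.
(C) O (period 2, group 16) vs Pb (period 6, group 14): the stated order agrees with the simple trend.
(D) Si (period 3, group 14) vs C (period 2, group 14): the stated order contradicts the simple trend.
The exception is (D): Si's larger, more diffuse 3p orbitals accept an added electron slightly more readily than C's compact 2p.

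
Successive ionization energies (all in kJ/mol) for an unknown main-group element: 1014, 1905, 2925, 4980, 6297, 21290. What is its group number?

Group 15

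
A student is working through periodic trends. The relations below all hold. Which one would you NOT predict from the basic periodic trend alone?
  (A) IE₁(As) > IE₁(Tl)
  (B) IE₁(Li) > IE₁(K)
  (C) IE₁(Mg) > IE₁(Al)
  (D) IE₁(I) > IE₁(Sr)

The general trend: IE₁ increases across a period and decreases down a group.
(A) As (period 4, group 15) vs Tl (period 6, group 13): the stated order agrees with the simple trend.
(B) Li (period 2, group 1) vs K (period 4, group 1): the stated order agrees with the simple trend.
(C) Mg (period 3, group 2) vs Al (period 3, group 13): the stated order contradicts the simple trend.
(D) I (period 5, group 17) vs Sr (period 5, group 2): the stated order agrees with the simple trend.
The exception is (C): Al's single 3p electron is easier to remove than one from Mg's filled 3s².

(C)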